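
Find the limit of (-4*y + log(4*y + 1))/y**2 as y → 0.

Direct substitution gives 0/0.
Apply L'Hôpital: lim (-4 + 4/(4*y + 1))/(2*y), still 0/0.
After 2 applications of L'Hôpital's rule the quotient is (-16/(4*y + 1)^2)/(2); substituting y = 0 gives -8.

-8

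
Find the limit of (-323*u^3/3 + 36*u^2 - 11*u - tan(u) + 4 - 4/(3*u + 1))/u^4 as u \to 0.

Substitution gives 0/0 (the numerator vanishes to order 4).
Expand each term to order u^4: the coefficient of u^4 in -4·1/(1 + 3u) is -324 and in −tan(u) is 0.
Lower-order terms cancel with the polynomial part, so the numerator is (-324)·u^4 + o(u^4), and the limit is (-324)/(1) = -324.

-324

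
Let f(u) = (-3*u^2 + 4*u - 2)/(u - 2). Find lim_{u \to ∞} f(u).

-∞

The numerator has higher degree (2 > 1); the quotient behaves like (-3/(1))·u^1 for large |u|.
As u → +∞ this diverges to -∞.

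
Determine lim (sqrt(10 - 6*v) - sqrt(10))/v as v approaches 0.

A 0/0 form; rationalise with √(10 - 6v) + √10. This collapses the numerator to -6v, leaving -6/(√(10 - 6v) + √10) → -6/(2√10) = -3*√(10)/10.

-3*√(10)/10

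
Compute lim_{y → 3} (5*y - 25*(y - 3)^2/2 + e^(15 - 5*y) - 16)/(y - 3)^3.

-125/6

Direct substitution gives 0/0.
Apply L'Hôpital: lim (-25*y - 5*e^(15 - 5*y) + 80)/(3*(y - 3)^2), still 0/0.
Apply L'Hôpital: lim (25*e^(15 - 5*y) - 25)/(6*y - 18), still 0/0.
After 3 applications of L'Hôpital's rule the quotient is (-125*e^(15 - 5*y))/(6); substituting y = 3 gives -125/6.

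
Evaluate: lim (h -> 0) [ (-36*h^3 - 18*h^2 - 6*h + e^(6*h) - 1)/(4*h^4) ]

27/2

Direct substitution gives 0/0.
Apply L'Hôpital: lim (-108*h^2 - 36*h + 6*e^(6*h) - 6)/(16*h^3), still 0/0.
Apply L'Hôpital: lim (-216*h + 36*e^(6*h) - 36)/(48*h^2), still 0/0.
Apply L'Hôpital: lim (216*e^(6*h) - 216)/(96*h), still 0/0.
After 4 applications of L'Hôpital's rule the quotient is (1296*e^(6*h))/(96); substituting h = 0 gives 27/2.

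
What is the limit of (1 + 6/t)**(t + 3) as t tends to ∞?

The base → 1 and the exponent → ∞: a 1^∞ form.
Take logarithms: (t + 3)·ln(1 + 6/t). Since ln(1+u) ~ u for small u, this behaves like (t)·(6/t) → 6.
So the limit is e^(6).

e^(6)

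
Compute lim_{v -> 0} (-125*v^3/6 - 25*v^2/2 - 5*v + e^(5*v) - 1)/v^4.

625/24

Direct substitution gives 0/0.
Apply L'Hôpital: lim (-125*v^2/2 - 25*v + 5*e^(5*v) - 5)/(4*v^3), still 0/0.
Apply L'Hôpital: lim (-125*v + 25*e^(5*v) - 25)/(12*v^2), still 0/0.
Apply L'Hôpital: lim (125*e^(5*v) - 125)/(24*v), still 0/0.
After 4 applications of L'Hôpital's rule the quotient is (625*e^(5*v))/(24); substituting v = 0 gives 625/24.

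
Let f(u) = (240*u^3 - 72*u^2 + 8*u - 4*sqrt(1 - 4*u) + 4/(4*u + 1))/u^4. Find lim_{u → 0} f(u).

Substitution gives 0/0; apply L'Hôpital's rule 4 times.
After differentiating numerator and denominator 4 times the quotient is (24576/(4*u + 1)^5 + 960/(1 - 4*u)^(7/2))/(24); at u = 0 this is 1064.

1064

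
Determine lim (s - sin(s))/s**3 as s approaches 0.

1/6

Direct substitution gives 0/0.
Apply L'Hôpital: lim (1 - cos(s))/(3*s^2), still 0/0.
Apply L'Hôpital: lim (sin(s))/(6*s), still 0/0.
After 3 applications of L'Hôpital's rule the quotient is (cos(s))/(6); substituting s = 0 gives 1/6.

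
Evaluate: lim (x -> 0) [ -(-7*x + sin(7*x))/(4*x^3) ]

343/24

Direct substitution gives 0/0.
Apply L'Hôpital: lim (7*cos(7*x) - 7)/(-12*x^2), still 0/0.
Apply L'Hôpital: lim (-49*sin(7*x))/(-24*x), still 0/0.
After 3 applications of L'Hôpital's rule the quotient is (-343*cos(7*x))/(-24); substituting x = 0 gives 343/24.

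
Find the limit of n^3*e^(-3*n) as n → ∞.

0

Write as n^3/e^{3n}, an ∞/∞ form.
Exponential growth dominates any polynomial, so repeated L'Hôpital (or the standard result) gives 0.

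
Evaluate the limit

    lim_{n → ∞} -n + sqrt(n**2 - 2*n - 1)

This has the form ∞ − ∞. Multiply and divide by the conjugate √(n^2 - 2*n - 1) + n.
That gives (-2n - 1) / (√(n^2 - 2*n - 1) + n).
Divide numerator and denominator by n: the limit is -2/(2·1) = -1.

-1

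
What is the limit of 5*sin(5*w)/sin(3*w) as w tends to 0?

Substitution gives 0/0.
Divide numerator and denominator by w: sin(5w)/w → 5 and sin(3w)/w → 3, so the limit is 5·5/3 = 25/3.

25/3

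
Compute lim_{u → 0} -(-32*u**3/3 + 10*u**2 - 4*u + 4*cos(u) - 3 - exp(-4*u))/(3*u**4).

Substitution gives 0/0 (the numerator vanishes to order 4).
Expand each term to order u^4: the coefficient of u^4 in 4·cos(u) is 1/6 and in −e^(-4u) is -32/3.
Lower-order terms cancel with the polynomial part, so the numerator is (-21/2)·u^4 + o(u^4), and the limit is (-21/2)/(-3) = 7/2.

7/2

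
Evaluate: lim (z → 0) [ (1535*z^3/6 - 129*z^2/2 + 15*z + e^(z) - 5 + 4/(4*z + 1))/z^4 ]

24577/24

Substitution gives 0/0 (the numerator vanishes to order 4).
Expand each term to order z^4: the coefficient of z^4 in 4·1/(1 + 4z) is 1024 and in e^(z) is 1/24.
Lower-order terms cancel with the polynomial part, so the numerator is (24577/24)·z^4 + o(z^4), and the limit is (24577/24)/(1) = 24577/24.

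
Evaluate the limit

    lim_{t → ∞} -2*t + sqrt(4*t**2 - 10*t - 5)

-5/2

This has the form ∞ − ∞. Multiply and divide by the conjugate √(4*t^2 - 10*t - 5) + 2t.
That gives (-10t - 5) / (√(4*t^2 - 10*t - 5) + 2t).
Divide numerator and denominator by t: the limit is -10/(2·2) = -5/2.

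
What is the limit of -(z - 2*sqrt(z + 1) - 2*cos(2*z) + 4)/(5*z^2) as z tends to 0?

Substitution gives 0/0 (the numerator vanishes to order 2).
Expand each term to order z^2: the coefficient of z^2 in -2·cos(2z) is 4 and in -2·√(1 + z) is 1/4.
Lower-order terms cancel with the polynomial part, so the numerator is (17/4)·z^2 + o(z^2), and the limit is (17/4)/(-5) = -17/20.

-17/20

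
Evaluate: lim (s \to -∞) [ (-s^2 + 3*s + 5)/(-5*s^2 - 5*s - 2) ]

1/5

Numerator and denominator both have degree 2.
Dividing every term by s^2, all lower-order terms vanish and the limit is the ratio of leading coefficients, -1/(-5) = 1/5.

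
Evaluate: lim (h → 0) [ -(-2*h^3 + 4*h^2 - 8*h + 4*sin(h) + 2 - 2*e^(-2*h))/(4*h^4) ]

Substitution gives 0/0; apply L'Hôpital's rule 4 times.
After differentiating numerator and denominator 4 times the quotient is (4*sin(h) - 32*e^(-2*h))/(-96); at h = 0 this is 1/3.

1/3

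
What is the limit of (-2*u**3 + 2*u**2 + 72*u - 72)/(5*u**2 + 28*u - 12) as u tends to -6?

At u = -6 both the top and bottom vanish — a removable singularity. Factoring out (u + 6) from each leaves (-2*u^2 + 14*u - 12)/(5*u - 2), which at u = -6 equals 21/4.

21/4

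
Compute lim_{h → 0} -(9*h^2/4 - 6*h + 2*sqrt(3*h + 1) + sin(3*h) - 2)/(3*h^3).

Substitution gives 0/0; apply L'Hôpital's rule 3 times.
After differentiating numerator and denominator 3 times the quotient is (-27*cos(3*h) + 81/(4*(3*h + 1)^(5/2)))/(-18); at h = 0 this is 3/8.

3/8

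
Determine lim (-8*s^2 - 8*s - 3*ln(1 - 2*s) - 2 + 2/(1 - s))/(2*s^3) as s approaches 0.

Substitution gives 0/0; apply L'Hôpital's rule 3 times.
After differentiating numerator and denominator 3 times the quotient is (-48/(2*s - 1)^3 + 12/(s - 1)^4)/(12); at s = 0 this is 5.

5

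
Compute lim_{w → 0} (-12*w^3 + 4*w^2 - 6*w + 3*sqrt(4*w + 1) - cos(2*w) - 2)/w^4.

-92/3

Substitution gives 0/0; apply L'Hôpital's rule 4 times.
After differentiating numerator and denominator 4 times the quotient is (-16*cos(2*w) - 720/(4*w + 1)^(7/2))/(24); at w = 0 this is -92/3.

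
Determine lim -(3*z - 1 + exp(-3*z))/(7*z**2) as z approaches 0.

-9/14

Direct substitution gives 0/0.
Apply L'Hôpital: lim (3 - 3*e^(-3*z))/(-14*z), still 0/0.
After 2 applications of L'Hôpital's rule the quotient is (9*e^(-3*z))/(-14); substituting z = 0 gives -9/14.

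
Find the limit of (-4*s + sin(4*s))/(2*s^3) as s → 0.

-16/3

Direct substitution gives 0/0.
Apply L'Hôpital: lim (4*cos(4*s) - 4)/(6*s^2), still 0/0.
Apply L'Hôpital: lim (-16*sin(4*s))/(12*s), still 0/0.
After 3 applications of L'Hôpital's rule the quotient is (-64*cos(4*s))/(12); substituting s = 0 gives -16/3.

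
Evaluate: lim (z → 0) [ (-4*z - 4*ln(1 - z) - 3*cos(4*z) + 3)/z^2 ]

Substitution gives 0/0 (the numerator vanishes to order 2).
Expand each term to order z^2: the coefficient of z^2 in -4·ln(1 - z) is 2 and in -3·cos(4z) is 24.
Lower-order terms cancel with the polynomial part, so the numerator is (26)·z^2 + o(z^2), and the limit is (26)/(1) = 26.

26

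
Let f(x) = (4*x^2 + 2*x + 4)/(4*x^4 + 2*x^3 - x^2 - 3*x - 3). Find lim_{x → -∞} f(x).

0

The denominator has degree 4 and the numerator degree 2. Dividing numerator and denominator by x^4 sends every term to 0 except the leading denominator term, so the limit is 0.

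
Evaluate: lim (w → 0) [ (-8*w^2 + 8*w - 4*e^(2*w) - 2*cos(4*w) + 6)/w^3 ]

Substitution gives 0/0; apply L'Hôpital's rule 3 times.
After differentiating numerator and denominator 3 times the quotient is (-32*e^(2*w) - 128*sin(4*w))/(6); at w = 0 this is -16/3.

-16/3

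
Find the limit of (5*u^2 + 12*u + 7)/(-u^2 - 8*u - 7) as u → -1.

Direct substitution gives 0/0, so factor. Both numerator and denominator have (u + 1) as a factor.
After cancelling, the expression reduces to (5*u + 7)/(-u - 7).
Substituting u = -1 gives -1/3.

-1/3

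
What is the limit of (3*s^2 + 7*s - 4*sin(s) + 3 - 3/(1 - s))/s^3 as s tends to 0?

Substitution gives 0/0 (the numerator vanishes to order 3).
Expand each term to order s^3: the coefficient of s^3 in -3·1/(1 - s) is -3 and in -4·sin(s) is 2/3.
Lower-order terms cancel with the polynomial part, so the numerator is (-7/3)·s^3 + o(s^3), and the limit is (-7/3)/(1) = -7/3.

-7/3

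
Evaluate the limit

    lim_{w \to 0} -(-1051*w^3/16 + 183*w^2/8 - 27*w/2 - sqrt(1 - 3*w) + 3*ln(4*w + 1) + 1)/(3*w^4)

Substitution gives 0/0 (the numerator vanishes to order 4).
Expand each term to order w^4: the coefficient of w^4 in −√(1 - 3w) is 405/128 and in 3·ln(1 + 4w) is -192.
Lower-order terms cancel with the polynomial part, so the numerator is (-24171/128)·w^4 + o(w^4), and the limit is (-24171/128)/(-3) = 8057/128.

8057/128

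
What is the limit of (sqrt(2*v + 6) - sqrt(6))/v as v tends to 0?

A 0/0 form; rationalise with √(6 + 2v) + √6. This collapses the numerator to 2v, leaving 2/(√(6 + 2v) + √6) → 2/(2√6) = √(6)/6.

√(6)/6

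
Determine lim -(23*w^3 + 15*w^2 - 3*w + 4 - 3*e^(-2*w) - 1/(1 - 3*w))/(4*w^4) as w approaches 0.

Substitution gives 0/0; apply L'Hôpital's rule 4 times.
After differentiating numerator and denominator 4 times the quotient is (-48*e^(-2*w) + 1944/(3*w - 1)^5)/(-96); at w = 0 this is 83/4.

83/4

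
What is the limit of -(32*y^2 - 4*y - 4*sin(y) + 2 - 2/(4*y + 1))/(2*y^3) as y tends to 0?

Substitution gives 0/0 (the numerator vanishes to order 3).
Expand each term to order y^3: the coefficient of y^3 in -4·sin(y) is 2/3 and in -2·1/(1 + 4y) is 128.
Lower-order terms cancel with the polynomial part, so the numerator is (386/3)·y^3 + o(y^3), and the limit is (386/3)/(-2) = -193/3.

-193/3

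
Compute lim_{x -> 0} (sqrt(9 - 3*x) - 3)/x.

A 0/0 form; rationalise with √(9 - 3x) + √9. This collapses the numerator to -3x, leaving -3/(√(9 - 3x) + √9) → -3/(2√9) = -1/2.

-1/2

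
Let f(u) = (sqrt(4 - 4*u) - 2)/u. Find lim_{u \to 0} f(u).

Substitution gives 0/0. Multiply numerator and denominator by the conjugate √(4 - 4u) + √4.
The numerator becomes (4 - 4u) − 4 = -4u, so the expression simplifies to -4/(√(4 - 4u) + √4).
Letting u → 0 gives -4/(2√4) = -1.

-1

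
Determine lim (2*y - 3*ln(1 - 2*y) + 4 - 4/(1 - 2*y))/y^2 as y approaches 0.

-10

Substitution gives 0/0 (the numerator vanishes to order 2).
Expand each term to order y^2: the coefficient of y^2 in -3·ln(1 - 2y) is 6 and in -4·1/(1 - 2y) is -16.
Lower-order terms cancel with the polynomial part, so the numerator is (-10)·y^2 + o(y^2), and the limit is (-10)/(1) = -10.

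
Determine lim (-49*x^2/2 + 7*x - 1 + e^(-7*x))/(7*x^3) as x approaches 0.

-49/6

Direct substitution gives 0/0.
Apply L'Hôpital: lim (-49*x + 7 - 7*e^(-7*x))/(21*x^2), still 0/0.
Apply L'Hôpital: lim (-49 + 49*e^(-7*x))/(42*x), still 0/0.
After 3 applications of L'Hôpital's rule the quotient is (-343*e^(-7*x))/(42); substituting x = 0 gives -49/6.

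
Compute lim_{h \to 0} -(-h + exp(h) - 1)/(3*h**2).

-1/6

Direct substitution gives 0/0.
Apply L'Hôpital: lim (e^(h) - 1)/(-6*h), still 0/0.
After 2 applications of L'Hôpital's rule the quotient is (e^(h))/(-6); substituting h = 0 gives -1/6.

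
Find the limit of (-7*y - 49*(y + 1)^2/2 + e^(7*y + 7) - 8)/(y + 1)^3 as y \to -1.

343/6

Direct substitution gives 0/0.
Apply L'Hôpital: lim (-49*y + 7*e^(7*y + 7) - 56)/(3*(y + 1)^2), still 0/0.
Apply L'Hôpital: lim (49*e^(7*y + 7) - 49)/(6*y + 6), still 0/0.
After 3 applications of L'Hôpital's rule the quotient is (343*e^(7*y + 7))/(6); substituting y = -1 gives 343/6.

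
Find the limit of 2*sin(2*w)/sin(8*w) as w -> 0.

Substitution gives 0/0.
Divide numerator and denominator by w: sin(2w)/w → 2 and sin(8w)/w → 8, so the limit is 2·2/8 = 1/2.

1/2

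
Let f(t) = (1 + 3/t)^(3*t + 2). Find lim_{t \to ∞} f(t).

Let L be the limit and take ln: ln L = lim (3t + 2)·ln(1 + 3/t) = lim (3t + 2)·(3/t + O(1/t²)) = 9.
Hence L = e^(9).

e^(9)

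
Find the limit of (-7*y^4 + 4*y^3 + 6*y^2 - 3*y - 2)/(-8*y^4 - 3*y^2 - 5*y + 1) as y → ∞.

Numerator and denominator both have degree 4.
Dividing every term by y^4, all lower-order terms vanish and the limit is the ratio of leading coefficients, -7/(-8) = 7/8.

7/8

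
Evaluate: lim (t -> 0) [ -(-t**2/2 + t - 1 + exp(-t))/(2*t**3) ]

1/12

Direct substitution gives 0/0.
Apply L'Hôpital: lim (-t + 1 - e^(-t))/(-6*t^2), still 0/0.
Apply L'Hôpital: lim (-1 + e^(-t))/(-12*t), still 0/0.
After 3 applications of L'Hôpital's rule the quotient is (-e^(-t))/(-12); substituting t = 0 gives 1/12.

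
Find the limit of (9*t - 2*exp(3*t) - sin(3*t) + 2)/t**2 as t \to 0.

Substitution gives 0/0; apply L'Hôpital's rule 2 times.
After differentiating numerator and denominator 2 times the quotient is (-18*e^(3*t) + 9*sin(3*t))/(2); at t = 0 this is -9.

-9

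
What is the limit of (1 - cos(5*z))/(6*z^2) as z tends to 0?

25/12

Substitution gives 0/0.
Use (1 − cos u)/u² → 1/2 with u = 5z: the limit is 5²/(2·6) = 25/12.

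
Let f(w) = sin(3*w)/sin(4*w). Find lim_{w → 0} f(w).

Substitution gives 0/0.
Divide numerator and denominator by w: sin(3w)/w → 3 and sin(4w)/w → 4, so the limit is 1·3/4 = 3/4.

3/4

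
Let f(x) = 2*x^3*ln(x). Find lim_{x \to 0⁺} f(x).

0

This is a 0·(−∞) form. Rewrite as 2·ln(x) / x^(−3) and apply L'Hôpital:
the derivative quotient is 2·(1/x) / (−3·x^(−4)) = (-2/3)·x^3 → 0.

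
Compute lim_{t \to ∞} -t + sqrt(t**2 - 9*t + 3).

-9/2

This has the form ∞ − ∞. Multiply and divide by the conjugate √(t^2 - 9*t + 3) + t.
That gives (-9t + 3) / (√(t^2 - 9*t + 3) + t).
Divide numerator and denominator by t: the limit is -9/(2·1) = -9/2.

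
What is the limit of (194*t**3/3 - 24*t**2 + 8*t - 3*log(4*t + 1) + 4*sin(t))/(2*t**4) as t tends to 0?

96

Substitution gives 0/0 (the numerator vanishes to order 4).
Expand each term to order t^4: the coefficient of t^4 in 4·sin(t) is 0 and in -3·ln(1 + 4t) is 192.
Lower-order terms cancel with the polynomial part, so the numerator is (192)·t^4 + o(t^4), and the limit is (192)/(2) = 96.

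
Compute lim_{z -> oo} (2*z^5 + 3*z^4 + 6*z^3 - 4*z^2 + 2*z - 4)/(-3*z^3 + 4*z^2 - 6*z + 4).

The numerator has higher degree (5 > 3); the quotient behaves like (2/(-3))·z^2 for large |z|.
As z → +∞ this diverges to -∞.

-∞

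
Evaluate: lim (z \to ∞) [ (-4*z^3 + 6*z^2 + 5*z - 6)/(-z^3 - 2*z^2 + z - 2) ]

4

Numerator and denominator both have degree 3.
Dividing every term by z^3, all lower-order terms vanish and the limit is the ratio of leading coefficients, -4/(-1) = 4.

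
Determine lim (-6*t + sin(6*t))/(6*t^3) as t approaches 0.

-6

Direct substitution gives 0/0.
Apply L'Hôpital: lim (6*cos(6*t) - 6)/(18*t^2), still 0/0.
Apply L'Hôpital: lim (-36*sin(6*t))/(36*t), still 0/0.
After 3 applications of L'Hôpital's rule the quotient is (-216*cos(6*t))/(36); substituting t = 0 gives -6.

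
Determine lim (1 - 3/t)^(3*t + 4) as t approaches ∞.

Write it as [(1 - 3/t)^t]^(3) · (1 - 3/t)^(4). The bracketed term tends to e^(-3) and the second factor to 1, so the limit is e^(-9).

e^(-9)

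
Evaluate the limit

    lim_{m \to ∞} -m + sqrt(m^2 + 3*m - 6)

This has the form ∞ − ∞. Multiply and divide by the conjugate √(m^2 + 3*m - 6) + m.
That gives (3m - 6) / (√(m^2 + 3*m - 6) + m).
Divide numerator and denominator by m: the limit is 3/(2·1) = 3/2.

3/2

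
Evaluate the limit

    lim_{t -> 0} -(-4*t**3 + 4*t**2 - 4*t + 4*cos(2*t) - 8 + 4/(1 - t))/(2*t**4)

-10/3

Substitution gives 0/0; apply L'Hôpital's rule 4 times.
After differentiating numerator and denominator 4 times the quotient is (64*cos(2*t) - 96/(t - 1)^5)/(-48); at t = 0 this is -10/3.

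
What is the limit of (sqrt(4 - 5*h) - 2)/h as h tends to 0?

A 0/0 form; rationalise with √(4 - 5h) + √4. This collapses the numerator to -5h, leaving -5/(√(4 - 5h) + √4) → -5/(2√4) = -5/4.

-5/4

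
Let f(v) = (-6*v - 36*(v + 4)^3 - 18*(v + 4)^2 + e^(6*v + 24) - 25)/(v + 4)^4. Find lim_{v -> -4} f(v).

54

Direct substitution gives 0/0.
Apply L'Hôpital: lim (-36*v - 108*(v + 4)^2 + 6*e^(6*v + 24) - 150)/(4*(v + 4)^3), still 0/0.
Apply L'Hôpital: lim (-216*v + 36*e^(6*v + 24) - 900)/(12*(v + 4)^2), still 0/0.
Apply L'Hôpital: lim (216*e^(6*v + 24) - 216)/(24*v + 96), still 0/0.
After 4 applications of L'Hôpital's rule the quotient is (1296*e^(6*v + 24))/(24); substituting v = -4 gives 54.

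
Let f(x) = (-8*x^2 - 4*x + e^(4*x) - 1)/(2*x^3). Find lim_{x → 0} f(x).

Direct substitution gives 0/0.
Apply L'Hôpital: lim (-16*x + 4*e^(4*x) - 4)/(6*x^2), still 0/0.
Apply L'Hôpital: lim (16*e^(4*x) - 16)/(12*x), still 0/0.
After 3 applications of L'Hôpital's rule the quotient is (64*e^(4*x))/(12); substituting x = 0 gives 16/3.

16/3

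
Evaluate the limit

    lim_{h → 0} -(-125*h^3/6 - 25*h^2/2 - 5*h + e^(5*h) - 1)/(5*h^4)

-125/24

Direct substitution gives 0/0.
Apply L'Hôpital: lim (-125*h^2/2 - 25*h + 5*e^(5*h) - 5)/(-20*h^3), still 0/0.
Apply L'Hôpital: lim (-125*h + 25*e^(5*h) - 25)/(-60*h^2), still 0/0.
Apply L'Hôpital: lim (125*e^(5*h) - 125)/(-120*h), still 0/0.
After 4 applications of L'Hôpital's rule the quotient is (625*e^(5*h))/(-120); substituting h = 0 gives -125/24.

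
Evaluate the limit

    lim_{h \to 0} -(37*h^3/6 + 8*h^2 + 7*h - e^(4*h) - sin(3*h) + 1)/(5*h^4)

32/15

Substitution gives 0/0; apply L'Hôpital's rule 4 times.
After differentiating numerator and denominator 4 times the quotient is (-256*e^(4*h) - 81*sin(3*h))/(-120); at h = 0 this is 32/15.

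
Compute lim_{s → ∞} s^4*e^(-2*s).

Write as s^4/e^{2s}, an ∞/∞ form.
Exponential growth dominates any polynomial, so repeated L'Hôpital (or the standard result) gives 0.

0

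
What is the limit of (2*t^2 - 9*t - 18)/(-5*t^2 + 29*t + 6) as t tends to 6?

-15/31

Direct substitution gives 0/0, so factor. Both numerator and denominator have (t - 6) as a factor.
After cancelling, the expression reduces to (2*t + 3)/(-5*t - 1).
Substituting t = 6 gives -15/31.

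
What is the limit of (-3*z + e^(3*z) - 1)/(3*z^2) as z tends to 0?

Direct substitution gives 0/0.
Apply L'Hôpital: lim (3*e^(3*z) - 3)/(6*z), still 0/0.
After 2 applications of L'Hôpital's rule the quotient is (9*e^(3*z))/(6); substituting z = 0 gives 3/2.

3/2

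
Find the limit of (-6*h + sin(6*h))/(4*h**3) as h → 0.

Direct substitution gives 0/0.
Apply L'Hôpital: lim (6*cos(6*h) - 6)/(12*h^2), still 0/0.
Apply L'Hôpital: lim (-36*sin(6*h))/(24*h), still 0/0.
After 3 applications of L'Hôpital's rule the quotient is (-216*cos(6*h))/(24); substituting h = 0 gives -9.

-9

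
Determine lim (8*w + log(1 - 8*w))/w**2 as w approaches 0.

Direct substitution gives 0/0.
Apply L'Hôpital: lim (8 - 8/(1 - 8*w))/(2*w), still 0/0.
After 2 applications of L'Hôpital's rule the quotient is (-64/(1 - 8*w)^2)/(2); substituting w = 0 gives -32.

-32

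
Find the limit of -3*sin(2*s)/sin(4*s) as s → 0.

Substitution gives 0/0.
Divide numerator and denominator by s: sin(2s)/s → 2 and sin(4s)/s → 4, so the limit is -3·2/4 = -3/2.

-3/2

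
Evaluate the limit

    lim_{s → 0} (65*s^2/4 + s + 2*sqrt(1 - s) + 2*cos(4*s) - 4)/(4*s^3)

Substitution gives 0/0 (the numerator vanishes to order 3).
Expand each term to order s^3: the coefficient of s^3 in 2·cos(4s) is 0 and in 2·√(1 - s) is -1/8.
Lower-order terms cancel with the polynomial part, so the numerator is (-1/8)·s^3 + o(s^3), and the limit is (-1/8)/(4) = -1/32.

-1/32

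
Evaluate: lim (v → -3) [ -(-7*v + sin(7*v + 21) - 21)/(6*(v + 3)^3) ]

343/36

Direct substitution gives 0/0.
Apply L'Hôpital: lim (7*cos(7*v + 21) - 7)/(-18*(v + 3)^2), still 0/0.
Apply L'Hôpital: lim (-49*sin(7*v + 21))/(-36*v - 108), still 0/0.
After 3 applications of L'Hôpital's rule the quotient is (-343*cos(7*v + 21))/(-36); substituting v = -3 gives 343/36.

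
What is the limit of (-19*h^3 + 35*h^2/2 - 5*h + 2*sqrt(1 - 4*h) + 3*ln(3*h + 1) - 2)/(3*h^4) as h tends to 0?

-323/12

Substitution gives 0/0 (the numerator vanishes to order 4).
Expand each term to order h^4: the coefficient of h^4 in 2·√(1 - 4h) is -20 and in 3·ln(1 + 3h) is -243/4.
Lower-order terms cancel with the polynomial part, so the numerator is (-323/4)·h^4 + o(h^4), and the limit is (-323/4)/(3) = -323/12.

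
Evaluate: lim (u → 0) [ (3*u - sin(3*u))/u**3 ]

Direct substitution gives 0/0.
Apply L'Hôpital: lim (3 - 3*cos(3*u))/(3*u^2), still 0/0.
Apply L'Hôpital: lim (9*sin(3*u))/(6*u), still 0/0.
After 3 applications of L'Hôpital's rule the quotient is (27*cos(3*u))/(6); substituting u = 0 gives 9/2.

9/2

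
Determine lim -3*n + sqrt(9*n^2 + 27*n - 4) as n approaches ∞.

This has the form ∞ − ∞. Multiply and divide by the conjugate √(9*n^2 + 27*n - 4) + 3n.
That gives (27n - 4) / (√(9*n^2 + 27*n - 4) + 3n).
Divide numerator and denominator by n: the limit is 27/(2·3) = 9/2.

9/2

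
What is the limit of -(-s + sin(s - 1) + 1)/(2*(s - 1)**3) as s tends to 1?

Direct substitution gives 0/0.
Apply L'Hôpital: lim (cos(s - 1) - 1)/(-6*(s - 1)^2), still 0/0.
Apply L'Hôpital: lim (-sin(s - 1))/(12 - 12*s), still 0/0.
After 3 applications of L'Hôpital's rule the quotient is (-cos(s - 1))/(-12); substituting s = 1 gives 1/12.

1/12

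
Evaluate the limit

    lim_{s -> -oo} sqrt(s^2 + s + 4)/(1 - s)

1

For large |s|, √(s^2 + s + 4) ≈ √1·|s| and the denominator ≈ -s.
Since s → −∞, |s| = −s, giving −√1/(-1) = 1.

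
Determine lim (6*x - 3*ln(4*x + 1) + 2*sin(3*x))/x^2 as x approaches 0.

Substitution gives 0/0 (the numerator vanishes to order 2).
Expand each term to order x^2: the coefficient of x^2 in 2·sin(3x) is 0 and in -3·ln(1 + 4x) is 24.
Lower-order terms cancel with the polynomial part, so the numerator is (24)·x^2 + o(x^2), and the limit is (24)/(1) = 24.

24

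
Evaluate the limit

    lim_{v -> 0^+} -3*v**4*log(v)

0

This is a 0·(−∞) form. Rewrite as -3·ln(v) / v^(−4) and apply L'Hôpital:
the derivative quotient is -3·(1/v) / (−4·v^(−5)) = (3/4)·v^4 → 0.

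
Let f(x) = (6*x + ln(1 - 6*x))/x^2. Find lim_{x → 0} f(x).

Direct substitution gives 0/0.
Apply L'Hôpital: lim (6 - 6/(1 - 6*x))/(2*x), still 0/0.
After 2 applications of L'Hôpital's rule the quotient is (-36/(1 - 6*x)^2)/(2); substituting x = 0 gives -18.

-18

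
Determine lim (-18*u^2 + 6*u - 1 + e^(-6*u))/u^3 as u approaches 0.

-36

Direct substitution gives 0/0.
Apply L'Hôpital: lim (-36*u + 6 - 6*e^(-6*u))/(3*u^2), still 0/0.
Apply L'Hôpital: lim (-36 + 36*e^(-6*u))/(6*u), still 0/0.
After 3 applications of L'Hôpital's rule the quotient is (-216*e^(-6*u))/(6); substituting u = 0 gives -36.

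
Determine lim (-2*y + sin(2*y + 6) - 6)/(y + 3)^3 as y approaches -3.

-4/3

Direct substitution gives 0/0.
Apply L'Hôpital: lim (2*cos(2*y + 6) - 2)/(3*(y + 3)^2), still 0/0.
Apply L'Hôpital: lim (-4*sin(2*y + 6))/(6*y + 18), still 0/0.
After 3 applications of L'Hôpital's rule the quotient is (-8*cos(2*y + 6))/(6); substituting y = -3 gives -4/3.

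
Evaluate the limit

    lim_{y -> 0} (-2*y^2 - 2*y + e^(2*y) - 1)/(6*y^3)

2/9

Direct substitution gives 0/0.
Apply L'Hôpital: lim (-4*y + 2*e^(2*y) - 2)/(18*y^2), still 0/0.
Apply L'Hôpital: lim (4*e^(2*y) - 4)/(36*y), still 0/0.
After 3 applications of L'Hôpital's rule the quotient is (8*e^(2*y))/(36); substituting y = 0 gives 2/9.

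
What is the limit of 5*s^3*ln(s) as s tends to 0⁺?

This is a 0·(−∞) form. Rewrite as 5·ln(s) / s^(−3) and apply L'Hôpital:
the derivative quotient is 5·(1/s) / (−3·s^(−4)) = (-5/3)·s^3 → 0.

0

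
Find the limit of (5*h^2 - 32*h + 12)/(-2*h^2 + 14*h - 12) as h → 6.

Direct substitution gives 0/0, so factor. Both numerator and denominator have (h - 6) as a factor.
After cancelling, the expression reduces to (5*h - 2)/(2 - 2*h).
Substituting h = 6 gives -14/5.

-14/5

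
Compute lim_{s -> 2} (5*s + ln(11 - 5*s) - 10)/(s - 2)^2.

Direct substitution gives 0/0.
Apply L'Hôpital: lim (5 - 5/(11 - 5*s))/(2*s - 4), still 0/0.
After 2 applications of L'Hôpital's rule the quotient is (-25/(11 - 5*s)^2)/(2); substituting s = 2 gives -25/2.

-25/2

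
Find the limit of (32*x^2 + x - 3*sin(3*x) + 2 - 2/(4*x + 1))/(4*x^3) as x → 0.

283/8

Substitution gives 0/0 (the numerator vanishes to order 3).
Expand each term to order x^3: the coefficient of x^3 in -3·sin(3x) is 27/2 and in -2·1/(1 + 4x) is 128.
Lower-order terms cancel with the polynomial part, so the numerator is (283/2)·x^3 + o(x^3), and the limit is (283/2)/(4) = 283/8.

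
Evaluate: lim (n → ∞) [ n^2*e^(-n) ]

0

Write as n^2/e^{1n}, an ∞/∞ form.
Exponential growth dominates any polynomial, so repeated L'Hôpital (or the standard result) gives 0.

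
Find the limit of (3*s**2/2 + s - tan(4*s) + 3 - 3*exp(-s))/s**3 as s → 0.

Substitution gives 0/0; apply L'Hôpital's rule 3 times.
After differentiating numerator and denominator 3 times the quotient is (-384*tan(4*s)^4 - 512*tan(4*s)^2 - 128 + 3*e^(-s))/(6); at s = 0 this is -125/6.

-125/6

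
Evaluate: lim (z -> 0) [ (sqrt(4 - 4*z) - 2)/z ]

-1

Substitution gives 0/0. Multiply numerator and denominator by the conjugate √(4 - 4z) + √4.
The numerator becomes (4 - 4z) − 4 = -4z, so the expression simplifies to -4/(√(4 - 4z) + √4).
Letting z → 0 gives -4/(2√4) = -1.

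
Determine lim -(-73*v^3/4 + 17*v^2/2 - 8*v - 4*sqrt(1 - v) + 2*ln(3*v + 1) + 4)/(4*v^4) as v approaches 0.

Substitution gives 0/0; apply L'Hôpital's rule 4 times.
After differentiating numerator and denominator 4 times the quotient is (-972/(3*v + 1)^4 + 15/(4*(1 - v)^(7/2)))/(-96); at v = 0 this is 1291/128.

1291/128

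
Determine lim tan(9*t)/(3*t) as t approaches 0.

Substitution gives 0/0.
Since tan(u)/u → 1 as u → 0, tan(9t)/(9t) → 1 and the limit is 9/3 = 3.

3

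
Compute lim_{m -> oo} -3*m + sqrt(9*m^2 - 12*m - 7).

An ∞ − ∞ form. Rationalising with the conjugate, the difference becomes (-12m - 7) / (√(9*m^2 - 12*m - 7) + 3m).
For large m the denominator behaves like 2·3m, so the quotient tends to -12/6 = -2.

-2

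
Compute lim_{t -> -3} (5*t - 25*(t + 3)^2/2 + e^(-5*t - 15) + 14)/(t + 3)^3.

Direct substitution gives 0/0.
Apply L'Hôpital: lim (-25*t - 5*e^(-5*t - 15) - 70)/(3*(t + 3)^2), still 0/0.
Apply L'Hôpital: lim (25*e^(-5*t - 15) - 25)/(6*t + 18), still 0/0.
After 3 applications of L'Hôpital's rule the quotient is (-125*e^(-5*t - 15))/(6); substituting t = -3 gives -125/6.

-125/6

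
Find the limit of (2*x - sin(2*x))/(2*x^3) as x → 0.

Direct substitution gives 0/0.
Apply L'Hôpital: lim (2 - 2*cos(2*x))/(6*x^2), still 0/0.
Apply L'Hôpital: lim (4*sin(2*x))/(12*x), still 0/0.
After 3 applications of L'Hôpital's rule the quotient is (8*cos(2*x))/(12); substituting x = 0 gives 2/3.

2/3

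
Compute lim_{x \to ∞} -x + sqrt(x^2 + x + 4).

An ∞ − ∞ form. Rationalising with the conjugate, the difference becomes (x + 4) / (√(x^2 + x + 4) + x).
For large x the denominator behaves like 2·x, so the quotient tends to 1/2 = 1/2.

1/2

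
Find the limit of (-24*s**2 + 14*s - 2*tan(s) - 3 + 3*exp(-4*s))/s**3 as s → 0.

Substitution gives 0/0 (the numerator vanishes to order 3).
Expand each term to order s^3: the coefficient of s^3 in -2·tan(s) is -2/3 and in 3·e^(-4s) is -32.
Lower-order terms cancel with the polynomial part, so the numerator is (-98/3)·s^3 + o(s^3), and the limit is (-98/3)/(1) = -98/3.

-98/3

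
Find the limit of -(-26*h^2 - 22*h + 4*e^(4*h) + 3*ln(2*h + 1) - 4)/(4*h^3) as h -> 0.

-38/3

Substitution gives 0/0 (the numerator vanishes to order 3).
Expand each term to order h^3: the coefficient of h^3 in 4·e^(4h) is 128/3 and in 3·ln(1 + 2h) is 8.
Lower-order terms cancel with the polynomial part, so the numerator is (152/3)·h^3 + o(h^3), and the limit is (152/3)/(-4) = -38/3.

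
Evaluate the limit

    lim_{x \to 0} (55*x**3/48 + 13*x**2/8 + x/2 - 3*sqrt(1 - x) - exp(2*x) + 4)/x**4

-211/384

Substitution gives 0/0; apply L'Hôpital's rule 4 times.
After differentiating numerator and denominator 4 times the quotient is (-16*e^(2*x) + 45/(16*(1 - x)^(7/2)))/(24); at x = 0 this is -211/384.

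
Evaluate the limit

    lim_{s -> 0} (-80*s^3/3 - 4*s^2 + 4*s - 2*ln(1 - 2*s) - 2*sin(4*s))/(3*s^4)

8/3

Substitution gives 0/0; apply L'Hôpital's rule 4 times.
After differentiating numerator and denominator 4 times the quotient is (-512*sin(4*s) + 192/(2*s - 1)^4)/(72); at s = 0 this is 8/3.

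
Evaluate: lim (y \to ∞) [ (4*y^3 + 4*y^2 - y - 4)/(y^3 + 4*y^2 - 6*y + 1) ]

4

Numerator and denominator both have degree 3.
Dividing every term by y^3, all lower-order terms vanish and the limit is the ratio of leading coefficients, 4/(1) = 4.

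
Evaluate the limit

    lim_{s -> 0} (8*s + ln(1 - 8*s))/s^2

Direct substitution gives 0/0.
Apply L'Hôpital: lim (8 - 8/(1 - 8*s))/(2*s), still 0/0.
After 2 applications of L'Hôpital's rule the quotient is (-64/(1 - 8*s)^2)/(2); substituting s = 0 gives -32.

-32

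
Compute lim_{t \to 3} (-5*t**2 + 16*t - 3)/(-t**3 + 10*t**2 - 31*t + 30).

-7

Direct substitution gives 0/0, so factor. Both numerator and denominator have (t - 3) as a factor.
After cancelling, the expression reduces to (1 - 5*t)/(-t^2 + 7*t - 10).
Substituting t = 3 gives -7.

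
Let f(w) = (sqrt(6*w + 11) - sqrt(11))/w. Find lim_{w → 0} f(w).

Substitution gives 0/0. Multiply numerator and denominator by the conjugate √(11 + 6w) + √11.
The numerator becomes (11 + 6w) − 11 = 6w, so the expression simplifies to 6/(√(11 + 6w) + √11).
Letting w → 0 gives 6/(2√11) = 3*√(11)/11.

3*√(11)/11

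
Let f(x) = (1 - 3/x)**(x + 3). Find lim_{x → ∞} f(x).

Let L be the limit and take ln: ln L = lim (x + 3)·ln(1 - 3/x) = lim (x + 3)·(-3/x + O(1/x²)) = -3.
Hence L = e^(-3).

e^(-3)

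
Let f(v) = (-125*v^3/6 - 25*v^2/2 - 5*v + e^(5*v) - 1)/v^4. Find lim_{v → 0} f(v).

Direct substitution gives 0/0.
Apply L'Hôpital: lim (-125*v^2/2 - 25*v + 5*e^(5*v) - 5)/(4*v^3), still 0/0.
Apply L'Hôpital: lim (-125*v + 25*e^(5*v) - 25)/(12*v^2), still 0/0.
Apply L'Hôpital: lim (125*e^(5*v) - 125)/(24*v), still 0/0.
After 4 applications of L'Hôpital's rule the quotient is (625*e^(5*v))/(24); substituting v = 0 gives 625/24.

625/24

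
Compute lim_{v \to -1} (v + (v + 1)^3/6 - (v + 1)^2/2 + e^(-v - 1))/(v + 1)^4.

Direct substitution gives 0/0.
Apply L'Hôpital: lim (-v + (v + 1)^2/2 - e^(-v - 1))/(4*(v + 1)^3), still 0/0.
Apply L'Hôpital: lim (v + e^(-v - 1))/(12*(v + 1)^2), still 0/0.
Apply L'Hôpital: lim (1 - e^(-v - 1))/(24*v + 24), still 0/0.
After 4 applications of L'Hôpital's rule the quotient is (e^(-v - 1))/(24); substituting v = -1 gives 1/24.

1/24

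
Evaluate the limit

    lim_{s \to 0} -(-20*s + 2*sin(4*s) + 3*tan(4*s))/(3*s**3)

-128/9

Substitution gives 0/0; apply L'Hôpital's rule 3 times.
After differentiating numerator and denominator 3 times the quotient is (-128*cos(4*s) + 1152*tan(4*s)^4 + 1536*tan(4*s)^2 + 384)/(-18); at s = 0 this is -128/9.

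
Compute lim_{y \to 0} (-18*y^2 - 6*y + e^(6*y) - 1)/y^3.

Direct substitution gives 0/0.
Apply L'Hôpital: lim (-36*y + 6*e^(6*y) - 6)/(3*y^2), still 0/0.
Apply L'Hôpital: lim (36*e^(6*y) - 36)/(6*y), still 0/0.
After 3 applications of L'Hôpital's rule the quotient is (216*e^(6*y))/(6); substituting y = 0 gives 36.

36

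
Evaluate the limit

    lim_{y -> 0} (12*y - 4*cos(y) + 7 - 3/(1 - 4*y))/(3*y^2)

-46/3

Substitution gives 0/0; apply L'Hôpital's rule 2 times.
After differentiating numerator and denominator 2 times the quotient is (4*cos(y) + 96/(4*y - 1)^3)/(6); at y = 0 this is -46/3.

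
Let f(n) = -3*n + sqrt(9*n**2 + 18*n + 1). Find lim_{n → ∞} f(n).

3

This has the form ∞ − ∞. Multiply and divide by the conjugate √(9*n^2 + 18*n + 1) + 3n.
That gives (18n + 1) / (√(9*n^2 + 18*n + 1) + 3n).
Divide numerator and denominator by n: the limit is 18/(2·3) = 3.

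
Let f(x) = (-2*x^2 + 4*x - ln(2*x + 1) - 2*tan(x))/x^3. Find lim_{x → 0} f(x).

Substitution gives 0/0 (the numerator vanishes to order 3).
Expand each term to order x^3: the coefficient of x^3 in -2·tan(x) is -2/3 and in −ln(1 + 2x) is -8/3.
Lower-order terms cancel with the polynomial part, so the numerator is (-10/3)·x^3 + o(x^3), and the limit is (-10/3)/(1) = -10/3.

-10/3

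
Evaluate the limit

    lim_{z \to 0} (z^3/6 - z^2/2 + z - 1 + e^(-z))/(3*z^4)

1/72

Direct substitution gives 0/0.
Apply L'Hôpital: lim (z^2/2 - z + 1 - e^(-z))/(12*z^3), still 0/0.
Apply L'Hôpital: lim (z - 1 + e^(-z))/(36*z^2), still 0/0.
Apply L'Hôpital: lim (1 - e^(-z))/(72*z), still 0/0.
After 4 applications of L'Hôpital's rule the quotient is (e^(-z))/(72); substituting z = 0 gives 1/72.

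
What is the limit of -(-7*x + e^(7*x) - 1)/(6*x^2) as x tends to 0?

Direct substitution gives 0/0.
Apply L'Hôpital: lim (7*e^(7*x) - 7)/(-12*x), still 0/0.
After 2 applications of L'Hôpital's rule the quotient is (49*e^(7*x))/(-12); substituting x = 0 gives -49/12.

-49/12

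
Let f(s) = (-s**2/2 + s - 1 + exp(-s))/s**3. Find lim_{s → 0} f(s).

Direct substitution gives 0/0.
Apply L'Hôpital: lim (-s + 1 - e^(-s))/(3*s^2), still 0/0.
Apply L'Hôpital: lim (-1 + e^(-s))/(6*s), still 0/0.
After 3 applications of L'Hôpital's rule the quotient is (-e^(-s))/(6); substituting s = 0 gives -1/6.

-1/6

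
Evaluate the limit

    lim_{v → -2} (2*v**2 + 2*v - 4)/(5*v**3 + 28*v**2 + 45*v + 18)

Direct substitution gives 0/0, so factor. Both numerator and denominator have (v + 2) as a factor.
After cancelling, the expression reduces to (2*v - 2)/(5*v^2 + 18*v + 9).
Substituting v = -2 gives 6/7.

6/7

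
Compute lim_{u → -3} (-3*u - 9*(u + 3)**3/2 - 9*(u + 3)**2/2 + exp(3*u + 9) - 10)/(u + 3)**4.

27/8

Direct substitution gives 0/0.
Apply L'Hôpital: lim (-9*u - 27*(u + 3)^2/2 + 3*e^(3*u + 9) - 30)/(4*(u + 3)^3), still 0/0.
Apply L'Hôpital: lim (-27*u + 9*e^(3*u + 9) - 90)/(12*(u + 3)^2), still 0/0.
Apply L'Hôpital: lim (27*e^(3*u + 9) - 27)/(24*u + 72), still 0/0.
After 4 applications of L'Hôpital's rule the quotient is (81*e^(3*u + 9))/(24); substituting u = -3 gives 27/8.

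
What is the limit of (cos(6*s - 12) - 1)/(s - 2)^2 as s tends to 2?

-18

Direct substitution gives 0/0.
Apply L'Hôpital: lim (-6*sin(6*s - 12))/(2*s - 4), still 0/0.
After 2 applications of L'Hôpital's rule the quotient is (-36*cos(6*s - 12))/(2); substituting s = 2 gives -18.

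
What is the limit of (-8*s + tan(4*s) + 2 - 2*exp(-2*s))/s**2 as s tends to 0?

-4

Substitution gives 0/0 (the numerator vanishes to order 2).
Expand each term to order s^2: the coefficient of s^2 in tan(4s) is 0 and in -2·e^(-2s) is -4.
Lower-order terms cancel with the polynomial part, so the numerator is (-4)·s^2 + o(s^2), and the limit is (-4)/(1) = -4.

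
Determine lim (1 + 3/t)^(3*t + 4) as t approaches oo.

Let L be the limit and take ln: ln L = lim (3t + 4)·ln(1 + 3/t) = lim (3t + 4)·(3/t + O(1/t²)) = 9.
Hence L = e^(9).

e^(9)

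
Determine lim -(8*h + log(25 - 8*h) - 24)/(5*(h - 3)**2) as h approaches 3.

32/5

Direct substitution gives 0/0.
Apply L'Hôpital: lim (8 - 8/(25 - 8*h))/(30 - 10*h), still 0/0.
After 2 applications of L'Hôpital's rule the quotient is (-64/(25 - 8*h)^2)/(-10); substituting h = 3 gives 32/5.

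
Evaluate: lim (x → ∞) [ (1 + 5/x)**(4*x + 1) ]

e^(20)

The base → 1 and the exponent → ∞: a 1^∞ form.
Take logarithms: (4x + 1)·ln(1 + 5/x). Since ln(1+u) ~ u for small u, this behaves like (4x)·(5/x) → 20.
So the limit is e^(20).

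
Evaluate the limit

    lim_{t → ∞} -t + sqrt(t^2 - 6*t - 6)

-3

An ∞ − ∞ form. Rationalising with the conjugate, the difference becomes (-6t - 6) / (√(t^2 - 6*t - 6) + t).
For large t the denominator behaves like 2·t, so the quotient tends to -6/2 = -3.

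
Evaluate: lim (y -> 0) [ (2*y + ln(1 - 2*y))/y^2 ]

Direct substitution gives 0/0.
Apply L'Hôpital: lim (2 - 2/(1 - 2*y))/(2*y), still 0/0.
After 2 applications of L'Hôpital's rule the quotient is (-4/(1 - 2*y)^2)/(2); substituting y = 0 gives -2.

-2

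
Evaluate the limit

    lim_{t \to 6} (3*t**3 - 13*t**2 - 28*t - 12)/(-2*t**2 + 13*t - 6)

-140/11

Direct substitution gives 0/0, so factor. Both numerator and denominator have (t - 6) as a factor.
After cancelling, the expression reduces to (3*t^2 + 5*t + 2)/(1 - 2*t).
Substituting t = 6 gives -140/11.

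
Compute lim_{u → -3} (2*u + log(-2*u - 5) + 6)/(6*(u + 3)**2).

Direct substitution gives 0/0.
Apply L'Hôpital: lim (2 - 2/(-2*u - 5))/(12*u + 36), still 0/0.
After 2 applications of L'Hôpital's rule the quotient is (-4/(-2*u - 5)^2)/(12); substituting u = -3 gives -1/3.

-1/3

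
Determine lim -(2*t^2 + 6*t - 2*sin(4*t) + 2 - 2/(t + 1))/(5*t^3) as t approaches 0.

-14/3

Substitution gives 0/0 (the numerator vanishes to order 3).
Expand each term to order t^3: the coefficient of t^3 in -2·sin(4t) is 64/3 and in -2·1/(1 + t) is 2.
Lower-order terms cancel with the polynomial part, so the numerator is (70/3)·t^3 + o(t^3), and the limit is (70/3)/(-5) = -14/3.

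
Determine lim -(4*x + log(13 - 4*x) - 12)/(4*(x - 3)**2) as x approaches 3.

2

Direct substitution gives 0/0.
Apply L'Hôpital: lim (4 - 4/(13 - 4*x))/(24 - 8*x), still 0/0.
After 2 applications of L'Hôpital's rule the quotient is (-16/(13 - 4*x)^2)/(-8); substituting x = 3 gives 2.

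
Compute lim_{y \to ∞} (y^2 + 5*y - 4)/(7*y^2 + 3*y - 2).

1/7

Numerator and denominator both have degree 2.
Dividing every term by y^2, all lower-order terms vanish and the limit is the ratio of leading coefficients, 1/(7) = 1/7.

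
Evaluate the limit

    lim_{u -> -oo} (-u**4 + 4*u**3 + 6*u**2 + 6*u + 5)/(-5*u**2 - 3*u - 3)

∞

The numerator has higher degree (4 > 2); the quotient behaves like (-1/(-5))·u^2 for large |u|.
As u → −∞ this diverges to ∞.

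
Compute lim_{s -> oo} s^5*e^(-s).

Write as s^5/e^{1s}, an ∞/∞ form.
Exponential growth dominates any polynomial, so repeated L'Hôpital (or the standard result) gives 0.

0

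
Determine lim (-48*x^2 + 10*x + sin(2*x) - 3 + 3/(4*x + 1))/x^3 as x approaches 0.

Substitution gives 0/0 (the numerator vanishes to order 3).
Expand each term to order x^3: the coefficient of x^3 in sin(2x) is -4/3 and in 3·1/(1 + 4x) is -192.
Lower-order terms cancel with the polynomial part, so the numerator is (-580/3)·x^3 + o(x^3), and the limit is (-580/3)/(1) = -580/3.

-580/3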